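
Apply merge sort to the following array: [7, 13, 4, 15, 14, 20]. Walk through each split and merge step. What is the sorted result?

Merge sort trace:

Split: [7, 13, 4, 15, 14, 20] -> [7, 13, 4] and [15, 14, 20]
  Split: [7, 13, 4] -> [7] and [13, 4]
    Split: [13, 4] -> [13] and [4]
    Merge: [13] + [4] -> [4, 13]
  Merge: [7] + [4, 13] -> [4, 7, 13]
  Split: [15, 14, 20] -> [15] and [14, 20]
    Split: [14, 20] -> [14] and [20]
    Merge: [14] + [20] -> [14, 20]
  Merge: [15] + [14, 20] -> [14, 15, 20]
Merge: [4, 7, 13] + [14, 15, 20] -> [4, 7, 13, 14, 15, 20]

Final sorted array: [4, 7, 13, 14, 15, 20]

The merge sort proceeds by recursively splitting the array and merging sorted halves.
After all merges, the sorted array is [4, 7, 13, 14, 15, 20].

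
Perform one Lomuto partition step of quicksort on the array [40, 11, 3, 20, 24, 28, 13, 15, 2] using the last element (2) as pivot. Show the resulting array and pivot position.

Lomuto partition with pivot = 2:

Initial array: [40, 11, 3, 20, 24, 28, 13, 15, 2]

arr[0]=40 > 2: no swap
arr[1]=11 > 2: no swap
arr[2]=3 > 2: no swap
arr[3]=20 > 2: no swap
arr[4]=24 > 2: no swap
arr[5]=28 > 2: no swap
arr[6]=13 > 2: no swap
arr[7]=15 > 2: no swap

Place pivot at position 0: [2, 11, 3, 20, 24, 28, 13, 15, 40]
Pivot position: 0

After partitioning with pivot 2, the array becomes [2, 11, 3, 20, 24, 28, 13, 15, 40]. The pivot is placed at index 0. All elements to the left of the pivot are <= 2, and all elements to the right are > 2.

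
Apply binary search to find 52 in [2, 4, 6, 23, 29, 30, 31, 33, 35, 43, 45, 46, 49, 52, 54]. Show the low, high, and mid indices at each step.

Binary search for 52 in [2, 4, 6, 23, 29, 30, 31, 33, 35, 43, 45, 46, 49, 52, 54]:

lo=0, hi=14, mid=7, arr[mid]=33 -> 33 < 52, search right half
lo=8, hi=14, mid=11, arr[mid]=46 -> 46 < 52, search right half
lo=12, hi=14, mid=13, arr[mid]=52 -> Found target at index 13!

Binary search finds 52 at index 13 after 3 comparisons. The search repeatedly halves the search space by comparing with the middle element.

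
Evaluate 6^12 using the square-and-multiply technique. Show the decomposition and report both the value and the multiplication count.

Computing 6^12 by squaring (build up from 6^1; each line after the first costs one multiplication):

6^1 = 6
6^2 = (6^1)^2 = 6^2 = 36
6^3 = 6 * 6^2 = 6 * 36 = 216
6^6 = (6^3)^2 = 216^2 = 46656
6^12 = (6^6)^2 = 46656^2 = 2176782336

Result: 2176782336
Multiplications needed: 4 (4 lines after 6^1)

6^12 = 2176782336. Using exponentiation by squaring, this requires 4 multiplications. The key idea: if the exponent is even, square the half-power; if odd, multiply by the base once.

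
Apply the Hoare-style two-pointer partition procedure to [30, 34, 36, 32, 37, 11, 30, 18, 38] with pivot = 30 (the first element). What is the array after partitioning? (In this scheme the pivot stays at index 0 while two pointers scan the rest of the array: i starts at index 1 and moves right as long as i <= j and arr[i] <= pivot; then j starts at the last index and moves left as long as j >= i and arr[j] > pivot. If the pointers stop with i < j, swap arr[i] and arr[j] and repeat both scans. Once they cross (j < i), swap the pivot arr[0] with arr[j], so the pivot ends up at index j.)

Hoare-style two-pointer partition with pivot = 30:

Initial array: [30, 34, 36, 32, 37, 11, 30, 18, 38]

Pointers start at i = 1, j = 8.
i stops at index 1 (arr[1]=34 > 30), j stops at index 7 (arr[7]=18 <= 30): swap arr[1] and arr[7], array becomes [30, 18, 36, 32, 37, 11, 30, 34, 38]
i stops at index 2 (arr[2]=36 > 30), j stops at index 6 (arr[6]=30 <= 30): swap arr[2] and arr[6], array becomes [30, 18, 30, 32, 37, 11, 36, 34, 38]
i stops at index 3 (arr[3]=32 > 30), j stops at index 5 (arr[5]=11 <= 30): swap arr[3] and arr[5], array becomes [30, 18, 30, 11, 37, 32, 36, 34, 38]
i ends at 4, j ends at 3: the pointers have crossed (j < i), so scanning stops.

Swap pivot arr[0] with arr[3] to place pivot at position 3: [11, 18, 30, 30, 37, 32, 36, 34, 38]
Pivot position: 3

After partitioning with pivot 30, the array becomes [11, 18, 30, 30, 37, 32, 36, 34, 38]. The pivot is placed at index 3. All elements to the left of the pivot are <= 30, and all elements to the right are > 30.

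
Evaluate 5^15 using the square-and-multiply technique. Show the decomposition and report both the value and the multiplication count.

Computing 5^15 by squaring (build up from 5^1; each line after the first costs one multiplication):

5^1 = 5
5^2 = (5^1)^2 = 5^2 = 25
5^3 = 5 * 5^2 = 5 * 25 = 125
5^6 = (5^3)^2 = 125^2 = 15625
5^7 = 5 * 5^6 = 5 * 15625 = 78125
5^14 = (5^7)^2 = 78125^2 = 6103515625
5^15 = 5 * 5^14 = 5 * 6103515625 = 30517578125

Result: 30517578125
Multiplications needed: 6 (6 lines after 5^1)

5^15 = 30517578125. Using exponentiation by squaring, this requires 6 multiplications. The key idea: if the exponent is even, square the half-power; if odd, multiply by the base once.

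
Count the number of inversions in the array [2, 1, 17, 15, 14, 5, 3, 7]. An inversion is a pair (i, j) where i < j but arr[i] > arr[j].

Finding inversions in [2, 1, 17, 15, 14, 5, 3, 7]:

(0, 1): arr[0]=2 > arr[1]=1
(2, 3): arr[2]=17 > arr[3]=15
(2, 4): arr[2]=17 > arr[4]=14
(2, 5): arr[2]=17 > arr[5]=5
(2, 6): arr[2]=17 > arr[6]=3
(2, 7): arr[2]=17 > arr[7]=7
(3, 4): arr[3]=15 > arr[4]=14
(3, 5): arr[3]=15 > arr[5]=5
(3, 6): arr[3]=15 > arr[6]=3
(3, 7): arr[3]=15 > arr[7]=7
(4, 5): arr[4]=14 > arr[5]=5
(4, 6): arr[4]=14 > arr[6]=3
(4, 7): arr[4]=14 > arr[7]=7
(5, 6): arr[5]=5 > arr[6]=3

Total inversions: 14

The array has 14 inversion(s): (0,1), (2,3), (2,4), (2,5), (2,6), (2,7), (3,4), (3,5), (3,6), (3,7), (4,5), (4,6), (4,7), (5,6). Each pair (i,j) satisfies i < j and arr[i] > arr[j].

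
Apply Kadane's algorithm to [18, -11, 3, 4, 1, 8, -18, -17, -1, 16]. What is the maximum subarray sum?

Using Kadane's algorithm on [18, -11, 3, 4, 1, 8, -18, -17, -1, 16]:

Scanning through the array:
Position 1 (value -11): max_ending_here = 7, max_so_far = 18
Position 2 (value 3): max_ending_here = 10, max_so_far = 18
Position 3 (value 4): max_ending_here = 14, max_so_far = 18
Position 4 (value 1): max_ending_here = 15, max_so_far = 18
Position 5 (value 8): max_ending_here = 23, max_so_far = 23
Position 6 (value -18): max_ending_here = 5, max_so_far = 23
Position 7 (value -17): max_ending_here = -12, max_so_far = 23
Position 8 (value -1): max_ending_here = -1, max_so_far = 23
Position 9 (value 16): max_ending_here = 16, max_so_far = 23

Maximum subarray: [18, -11, 3, 4, 1, 8]
Maximum sum: 23

The maximum subarray is [18, -11, 3, 4, 1, 8] with sum 23. This subarray runs from index 0 to index 5.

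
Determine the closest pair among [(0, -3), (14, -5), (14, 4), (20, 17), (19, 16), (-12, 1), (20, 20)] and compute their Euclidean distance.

Computing all pairwise distances among 7 points:

d((0, -3), (14, -5)) = 14.1421
d((0, -3), (14, 4)) = 15.6525
d((0, -3), (20, 17)) = 28.2843
d((0, -3), (19, 16)) = 26.8701
d((0, -3), (-12, 1)) = 12.6491
d((0, -3), (20, 20)) = 30.4795
d((14, -5), (14, 4)) = 9.0
d((14, -5), (20, 17)) = 22.8035
d((14, -5), (19, 16)) = 21.587
d((14, -5), (-12, 1)) = 26.6833
d((14, -5), (20, 20)) = 25.7099
d((14, 4), (20, 17)) = 14.3178
d((14, 4), (19, 16)) = 13.0
d((14, 4), (-12, 1)) = 26.1725
d((14, 4), (20, 20)) = 17.088
d((20, 17), (19, 16)) = 1.4142 <-- minimum
d((20, 17), (-12, 1)) = 35.7771
d((20, 17), (20, 20)) = 3.0
d((19, 16), (-12, 1)) = 34.4384
d((19, 16), (20, 20)) = 4.1231
d((-12, 1), (20, 20)) = 37.2156

Closest pair: (20, 17) and (19, 16) with distance 1.4142

The closest pair is (20, 17) and (19, 16) with Euclidean distance 1.4142. For 7 points, brute-force pairwise comparison is shown above. For large n, the divide-and-conquer algorithm (sort by x, recurse on halves, check the dividing strip) achieves O(n log n).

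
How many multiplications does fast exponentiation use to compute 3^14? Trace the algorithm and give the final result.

Computing 3^14 by squaring (build up from 3^1; each line after the first costs one multiplication):

3^1 = 3
3^2 = (3^1)^2 = 3^2 = 9
3^3 = 3 * 3^2 = 3 * 9 = 27
3^6 = (3^3)^2 = 27^2 = 729
3^7 = 3 * 3^6 = 3 * 729 = 2187
3^14 = (3^7)^2 = 2187^2 = 4782969

Result: 4782969
Multiplications needed: 5 (5 lines after 3^1)

3^14 = 4782969. Using exponentiation by squaring, this requires 5 multiplications. The key idea: if the exponent is even, square the half-power; if odd, multiply by the base once.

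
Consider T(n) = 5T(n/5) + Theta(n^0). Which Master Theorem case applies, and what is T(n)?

Master Theorem for T(n) = 5T(n/5) + O(n^0):

a = 5, b = 5, c = 0
log_b(a) = log_5(5) = 1.0000

Case 1: c = 0 < log_5(5) = 1.0000
T(n) = O(n^(log_5 5)) = O(n)

For T(n) = 5T(n/5) + O(n^0): log_5(5) = 1.0000. This is Case 1 of the Master Theorem (c < log_b(a), work dominated by leaves), giving O(n).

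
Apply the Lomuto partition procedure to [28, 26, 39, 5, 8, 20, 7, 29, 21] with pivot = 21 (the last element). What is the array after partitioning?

Lomuto partition with pivot = 21:

Initial array: [28, 26, 39, 5, 8, 20, 7, 29, 21]

arr[0]=28 > 21: no swap
arr[1]=26 > 21: no swap
arr[2]=39 > 21: no swap
arr[3]=5 <= 21: swap with position 0, array becomes [5, 26, 39, 28, 8, 20, 7, 29, 21]
arr[4]=8 <= 21: swap with position 1, array becomes [5, 8, 39, 28, 26, 20, 7, 29, 21]
arr[5]=20 <= 21: swap with position 2, array becomes [5, 8, 20, 28, 26, 39, 7, 29, 21]
arr[6]=7 <= 21: swap with position 3, array becomes [5, 8, 20, 7, 26, 39, 28, 29, 21]
arr[7]=29 > 21: no swap

Place pivot at position 4: [5, 8, 20, 7, 21, 39, 28, 29, 26]
Pivot position: 4

After partitioning with pivot 21, the array becomes [5, 8, 20, 7, 21, 39, 28, 29, 26]. The pivot is placed at index 4. All elements to the left of the pivot are <= 21, and all elements to the right are > 21.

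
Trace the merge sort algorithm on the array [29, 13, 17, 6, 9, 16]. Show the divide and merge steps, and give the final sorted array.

Merge sort trace:

Split: [29, 13, 17, 6, 9, 16] -> [29, 13, 17] and [6, 9, 16]
  Split: [29, 13, 17] -> [29] and [13, 17]
    Split: [13, 17] -> [13] and [17]
    Merge: [13] + [17] -> [13, 17]
  Merge: [29] + [13, 17] -> [13, 17, 29]
  Split: [6, 9, 16] -> [6] and [9, 16]
    Split: [9, 16] -> [9] and [16]
    Merge: [9] + [16] -> [9, 16]
  Merge: [6] + [9, 16] -> [6, 9, 16]
Merge: [13, 17, 29] + [6, 9, 16] -> [6, 9, 13, 16, 17, 29]

Final sorted array: [6, 9, 13, 16, 17, 29]

The merge sort proceeds by recursively splitting the array and merging sorted halves.
After all merges, the sorted array is [6, 9, 13, 16, 17, 29].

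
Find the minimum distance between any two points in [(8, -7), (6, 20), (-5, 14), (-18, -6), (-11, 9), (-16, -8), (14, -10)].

Computing all pairwise distances among 7 points:

d((8, -7), (6, 20)) = 27.074
d((8, -7), (-5, 14)) = 24.6982
d((8, -7), (-18, -6)) = 26.0192
d((8, -7), (-11, 9)) = 24.8395
d((8, -7), (-16, -8)) = 24.0208
d((8, -7), (14, -10)) = 6.7082
d((6, 20), (-5, 14)) = 12.53
d((6, 20), (-18, -6)) = 35.3836
d((6, 20), (-11, 9)) = 20.2485
d((6, 20), (-16, -8)) = 35.609
d((6, 20), (14, -10)) = 31.0483
d((-5, 14), (-18, -6)) = 23.8537
d((-5, 14), (-11, 9)) = 7.8102
d((-5, 14), (-16, -8)) = 24.5967
d((-5, 14), (14, -10)) = 30.6105
d((-18, -6), (-11, 9)) = 16.5529
d((-18, -6), (-16, -8)) = 2.8284 <-- minimum
d((-18, -6), (14, -10)) = 32.249
d((-11, 9), (-16, -8)) = 17.72
d((-11, 9), (14, -10)) = 31.4006
d((-16, -8), (14, -10)) = 30.0666

Closest pair: (-18, -6) and (-16, -8) with distance 2.8284

The closest pair is (-18, -6) and (-16, -8) with Euclidean distance 2.8284. For 7 points, brute-force pairwise comparison is shown above. For large n, the divide-and-conquer algorithm (sort by x, recurse on halves, check the dividing strip) achieves O(n log n).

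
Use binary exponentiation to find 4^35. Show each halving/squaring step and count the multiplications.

Computing 4^35 by squaring (build up from 4^1; each line after the first costs one multiplication):

4^1 = 4
4^2 = (4^1)^2 = 4^2 = 16
4^4 = (4^2)^2 = 16^2 = 256
4^8 = (4^4)^2 = 256^2 = 65536
4^16 = (4^8)^2 = 65536^2 = 4294967296
4^17 = 4 * 4^16 = 4 * 4294967296 = 17179869184
4^34 = (4^17)^2 = 17179869184^2 = 295147905179352825856
4^35 = 4 * 4^34 = 4 * 295147905179352825856 = 1180591620717411303424

Result: 1180591620717411303424
Multiplications needed: 7 (7 lines after 4^1)

4^35 = 1180591620717411303424. Using exponentiation by squaring, this requires 7 multiplications. The key idea: if the exponent is even, square the half-power; if odd, multiply by the base once.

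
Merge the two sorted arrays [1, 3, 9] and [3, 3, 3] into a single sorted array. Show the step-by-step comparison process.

Merging process:

Compare 1 vs 3: take 1 from left. Merged: [1]
Compare 3 vs 3: take 3 from left. Merged: [1, 3]
Compare 9 vs 3: take 3 from right. Merged: [1, 3, 3]
Compare 9 vs 3: take 3 from right. Merged: [1, 3, 3, 3]
Compare 9 vs 3: take 3 from right. Merged: [1, 3, 3, 3, 3]
Append remaining from left: [9]. Merged: [1, 3, 3, 3, 3, 9]

Final merged array: [1, 3, 3, 3, 3, 9]
Total comparisons: 5

The merged array is [1, 3, 3, 3, 3, 9], requiring 5 comparisons. The merge step runs in O(n) time where n is the total number of elements.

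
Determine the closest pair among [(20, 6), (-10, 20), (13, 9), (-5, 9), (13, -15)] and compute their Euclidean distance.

Computing all pairwise distances among 5 points:

d((20, 6), (-10, 20)) = 33.1059
d((20, 6), (13, 9)) = 7.6158 <-- minimum
d((20, 6), (-5, 9)) = 25.1794
d((20, 6), (13, -15)) = 22.1359
d((-10, 20), (13, 9)) = 25.4951
d((-10, 20), (-5, 9)) = 12.083
d((-10, 20), (13, -15)) = 41.8808
d((13, 9), (-5, 9)) = 18.0
d((13, 9), (13, -15)) = 24.0
d((-5, 9), (13, -15)) = 30.0

Closest pair: (20, 6) and (13, 9) with distance 7.6158

The closest pair is (20, 6) and (13, 9) with Euclidean distance 7.6158. For 5 points, brute-force pairwise comparison is shown above. For large n, the divide-and-conquer algorithm (sort by x, recurse on halves, check the dividing strip) achieves O(n log n).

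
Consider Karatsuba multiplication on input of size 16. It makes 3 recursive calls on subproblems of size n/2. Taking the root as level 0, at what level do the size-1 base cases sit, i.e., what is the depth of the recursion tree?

For divide and conquer with division factor 2:

Problem sizes at each level:
Level 0: 16
Level 1: 8
Level 2: 4
Level 3: 2
Level 4: 1

The root is level 0 and the size-1 base case is level 4 (the tree spans levels 0 through 4, i.e. 5 levels counting the root), so the depth is the number of divisions: log_2(16) = 4

The recursion tree depth is log_2(16) = 4. At each level, the problem size is divided by 2, so it takes 4 divisions to reduce to a base case of size 1. The algorithm makes 3 recursive calls at each level.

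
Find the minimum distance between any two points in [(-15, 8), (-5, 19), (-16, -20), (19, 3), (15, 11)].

Computing all pairwise distances among 5 points:

d((-15, 8), (-5, 19)) = 14.8661
d((-15, 8), (-16, -20)) = 28.0179
d((-15, 8), (19, 3)) = 34.3657
d((-15, 8), (15, 11)) = 30.1496
d((-5, 19), (-16, -20)) = 40.5216
d((-5, 19), (19, 3)) = 28.8444
d((-5, 19), (15, 11)) = 21.5407
d((-16, -20), (19, 3)) = 41.8808
d((-16, -20), (15, 11)) = 43.8406
d((19, 3), (15, 11)) = 8.9443 <-- minimum

Closest pair: (19, 3) and (15, 11) with distance 8.9443

The closest pair is (19, 3) and (15, 11) with Euclidean distance 8.9443. For 5 points, brute-force pairwise comparison is shown above. For large n, the divide-and-conquer algorithm (sort by x, recurse on halves, check the dividing strip) achieves O(n log n).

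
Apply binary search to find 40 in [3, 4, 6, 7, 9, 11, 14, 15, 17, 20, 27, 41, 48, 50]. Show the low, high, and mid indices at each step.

Binary search for 40 in [3, 4, 6, 7, 9, 11, 14, 15, 17, 20, 27, 41, 48, 50]:

lo=0, hi=13, mid=6, arr[mid]=14 -> 14 < 40, search right half
lo=7, hi=13, mid=10, arr[mid]=27 -> 27 < 40, search right half
lo=11, hi=13, mid=12, arr[mid]=48 -> 48 > 40, search left half
lo=11, hi=11, mid=11, arr[mid]=41 -> 41 > 40, search left half
lo=11 > hi=10, target 40 not found

Binary search determines that 40 is not in the array after 4 comparisons. The search space was exhausted without finding the target.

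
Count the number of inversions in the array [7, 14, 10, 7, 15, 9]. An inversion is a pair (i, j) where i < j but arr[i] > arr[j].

Finding inversions in [7, 14, 10, 7, 15, 9]:

(1, 2): arr[1]=14 > arr[2]=10
(1, 3): arr[1]=14 > arr[3]=7
(1, 5): arr[1]=14 > arr[5]=9
(2, 3): arr[2]=10 > arr[3]=7
(2, 5): arr[2]=10 > arr[5]=9
(4, 5): arr[4]=15 > arr[5]=9

Total inversions: 6

The array has 6 inversion(s): (1,2), (1,3), (1,5), (2,3), (2,5), (4,5). Each pair (i,j) satisfies i < j and arr[i] > arr[j].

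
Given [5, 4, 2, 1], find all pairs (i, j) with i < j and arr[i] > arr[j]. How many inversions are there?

Finding inversions in [5, 4, 2, 1]:

(0, 1): arr[0]=5 > arr[1]=4
(0, 2): arr[0]=5 > arr[2]=2
(0, 3): arr[0]=5 > arr[3]=1
(1, 2): arr[1]=4 > arr[2]=2
(1, 3): arr[1]=4 > arr[3]=1
(2, 3): arr[2]=2 > arr[3]=1

Total inversions: 6

The array has 6 inversion(s): (0,1), (0,2), (0,3), (1,2), (1,3), (2,3). Each pair (i,j) satisfies i < j and arr[i] > arr[j].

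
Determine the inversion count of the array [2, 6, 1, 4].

Finding inversions in [2, 6, 1, 4]:

(0, 2): arr[0]=2 > arr[2]=1
(1, 2): arr[1]=6 > arr[2]=1
(1, 3): arr[1]=6 > arr[3]=4

Total inversions: 3

The array has 3 inversion(s): (0,2), (1,2), (1,3). Each pair (i,j) satisfies i < j and arr[i] > arr[j].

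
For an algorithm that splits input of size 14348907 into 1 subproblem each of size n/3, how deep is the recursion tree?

For divide and conquer with division factor 3:

Problem sizes at each level:
Level 0: 14348907
Level 1: 4782969
Level 2: 1594323
Level 3: 531441
Level 4: 177147
Level 5: 59049
Level 6: 19683
Level 7: 6561
Level 8: 2187
Level 9: 729
Level 10: 243
Level 11: 81
Level 12: 27
Level 13: 9
Level 14: 3
Level 15: 1

The root is level 0 and the size-1 base case is level 15 (the tree spans levels 0 through 15, i.e. 16 levels counting the root), so the depth is the number of divisions: log_3(14348907) = 15

The recursion tree depth is log_3(14348907) = 15. At each level, the problem size is divided by 3, so it takes 15 divisions to reduce to a base case of size 1. The algorithm makes 1 recursive call at each level.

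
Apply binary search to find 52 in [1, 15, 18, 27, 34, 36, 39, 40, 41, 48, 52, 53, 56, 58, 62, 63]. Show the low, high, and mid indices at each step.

Binary search for 52 in [1, 15, 18, 27, 34, 36, 39, 40, 41, 48, 52, 53, 56, 58, 62, 63]:

lo=0, hi=15, mid=7, arr[mid]=40 -> 40 < 52, search right half
lo=8, hi=15, mid=11, arr[mid]=53 -> 53 > 52, search left half
lo=8, hi=10, mid=9, arr[mid]=48 -> 48 < 52, search right half
lo=10, hi=10, mid=10, arr[mid]=52 -> Found target at index 10!

Binary search finds 52 at index 10 after 4 comparisons. The search repeatedly halves the search space by comparing with the middle element.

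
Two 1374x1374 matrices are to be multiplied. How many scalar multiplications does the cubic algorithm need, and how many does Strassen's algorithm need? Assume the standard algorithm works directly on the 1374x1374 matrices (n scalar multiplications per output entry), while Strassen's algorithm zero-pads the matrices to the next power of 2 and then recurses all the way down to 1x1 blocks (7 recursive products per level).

Matrix multiplication for 1374x1374 matrices:

Strassen's algorithm requires power-of-2 dimensions. Pad 1374x1374 to 2048x2048 (next power of 2).

Standard algorithm: 1374^3 = 2593941624 multiplications
Strassen's algorithm: 7^(log2(2048)) = 7^11 = 1977326743 multiplications
Savings: 2593941624 - 1977326743 = 616614881 multiplications

Standard: 2593941624 multiplications (1374^3). Strassen: 1977326743 multiplications (7^11, after padding to 2048x2048). Strassen reduces 8 recursive multiplications to 7 at each level.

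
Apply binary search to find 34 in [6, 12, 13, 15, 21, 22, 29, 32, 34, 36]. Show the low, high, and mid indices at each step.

Binary search for 34 in [6, 12, 13, 15, 21, 22, 29, 32, 34, 36]:

lo=0, hi=9, mid=4, arr[mid]=21 -> 21 < 34, search right half
lo=5, hi=9, mid=7, arr[mid]=32 -> 32 < 34, search right half
lo=8, hi=9, mid=8, arr[mid]=34 -> Found target at index 8!

Binary search finds 34 at index 8 after 3 comparisons. The search repeatedly halves the search space by comparing with the middle element.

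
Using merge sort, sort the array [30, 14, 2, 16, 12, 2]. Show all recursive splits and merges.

Merge sort trace:

Split: [30, 14, 2, 16, 12, 2] -> [30, 14, 2] and [16, 12, 2]
  Split: [30, 14, 2] -> [30] and [14, 2]
    Split: [14, 2] -> [14] and [2]
    Merge: [14] + [2] -> [2, 14]
  Merge: [30] + [2, 14] -> [2, 14, 30]
  Split: [16, 12, 2] -> [16] and [12, 2]
    Split: [12, 2] -> [12] and [2]
    Merge: [12] + [2] -> [2, 12]
  Merge: [16] + [2, 12] -> [2, 12, 16]
Merge: [2, 14, 30] + [2, 12, 16] -> [2, 2, 12, 14, 16, 30]

Final sorted array: [2, 2, 12, 14, 16, 30]

The merge sort proceeds by recursively splitting the array and merging sorted halves.
After all merges, the sorted array is [2, 2, 12, 14, 16, 30].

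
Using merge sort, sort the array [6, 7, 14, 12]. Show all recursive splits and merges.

Merge sort trace:

Split: [6, 7, 14, 12] -> [6, 7] and [14, 12]
  Split: [6, 7] -> [6] and [7]
  Merge: [6] + [7] -> [6, 7]
  Split: [14, 12] -> [14] and [12]
  Merge: [14] + [12] -> [12, 14]
Merge: [6, 7] + [12, 14] -> [6, 7, 12, 14]

Final sorted array: [6, 7, 12, 14]

The merge sort proceeds by recursively splitting the array and merging sorted halves.
After all merges, the sorted array is [6, 7, 12, 14].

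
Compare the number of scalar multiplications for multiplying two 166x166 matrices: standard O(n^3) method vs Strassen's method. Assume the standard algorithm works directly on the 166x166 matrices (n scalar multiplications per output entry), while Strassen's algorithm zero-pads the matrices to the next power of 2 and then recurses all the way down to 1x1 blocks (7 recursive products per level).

Matrix multiplication for 166x166 matrices:

Strassen's algorithm requires power-of-2 dimensions. Pad 166x166 to 256x256 (next power of 2).

Standard algorithm: 166^3 = 4574296 multiplications
Strassen's algorithm: 7^(log2(256)) = 7^8 = 5764801 multiplications
Difference: 4574296 - 5764801 = -1190505 (Strassen uses MORE here due to padding overhead — for small or just-over-power-of-2 n, padding can outweigh the per-level savings)

Standard: 4574296 multiplications (166^3). Strassen: 5764801 multiplications (7^8, after padding to 256x256). Strassen reduces 8 recursive multiplications to 7 at each level.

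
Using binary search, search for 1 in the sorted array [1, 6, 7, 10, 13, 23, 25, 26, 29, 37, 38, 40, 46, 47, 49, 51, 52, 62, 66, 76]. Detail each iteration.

Binary search for 1 in [1, 6, 7, 10, 13, 23, 25, 26, 29, 37, 38, 40, 46, 47, 49, 51, 52, 62, 66, 76]:

lo=0, hi=19, mid=9, arr[mid]=37 -> 37 > 1, search left half
lo=0, hi=8, mid=4, arr[mid]=13 -> 13 > 1, search left half
lo=0, hi=3, mid=1, arr[mid]=6 -> 6 > 1, search left half
lo=0, hi=0, mid=0, arr[mid]=1 -> Found target at index 0!

Binary search finds 1 at index 0 after 4 comparisons. The search repeatedly halves the search space by comparing with the middle element.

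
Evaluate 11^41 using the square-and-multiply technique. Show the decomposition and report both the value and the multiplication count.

Computing 11^41 by squaring (build up from 11^1; each line after the first costs one multiplication):

11^1 = 11
11^2 = (11^1)^2 = 11^2 = 121
11^4 = (11^2)^2 = 121^2 = 14641
11^5 = 11 * 11^4 = 11 * 14641 = 161051
11^10 = (11^5)^2 = 161051^2 = 25937424601
11^20 = (11^10)^2 = 25937424601^2 = 672749994932560009201
11^40 = (11^20)^2 = 672749994932560009201^2 = 452592555681759518058893560348969204658401
11^41 = 11 * 11^40 = 11 * 452592555681759518058893560348969204658401 = 4978518112499354698647829163838661251242411

Result: 4978518112499354698647829163838661251242411
Multiplications needed: 7 (7 lines after 11^1)

11^41 = 4978518112499354698647829163838661251242411. Using exponentiation by squaring, this requires 7 multiplications. The key idea: if the exponent is even, square the half-power; if odd, multiply by the base once.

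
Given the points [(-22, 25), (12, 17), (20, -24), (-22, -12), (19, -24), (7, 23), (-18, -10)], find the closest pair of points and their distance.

Computing all pairwise distances among 7 points:

d((-22, 25), (12, 17)) = 34.9285
d((-22, 25), (20, -24)) = 64.5368
d((-22, 25), (-22, -12)) = 37.0
d((-22, 25), (19, -24)) = 63.8905
d((-22, 25), (7, 23)) = 29.0689
d((-22, 25), (-18, -10)) = 35.2278
d((12, 17), (20, -24)) = 41.7732
d((12, 17), (-22, -12)) = 44.6878
d((12, 17), (19, -24)) = 41.5933
d((12, 17), (7, 23)) = 7.8102
d((12, 17), (-18, -10)) = 40.3609
d((20, -24), (-22, -12)) = 43.6807
d((20, -24), (19, -24)) = 1.0 <-- minimum
d((20, -24), (7, 23)) = 48.7647
d((20, -24), (-18, -10)) = 40.4969
d((-22, -12), (19, -24)) = 42.72
d((-22, -12), (7, 23)) = 45.4533
d((-22, -12), (-18, -10)) = 4.4721
d((19, -24), (7, 23)) = 48.5077
d((19, -24), (-18, -10)) = 39.5601
d((7, 23), (-18, -10)) = 41.4005

Closest pair: (20, -24) and (19, -24) with distance 1.0

The closest pair is (20, -24) and (19, -24) with Euclidean distance 1.0. For 7 points, brute-force pairwise comparison is shown above. For large n, the divide-and-conquer algorithm (sort by x, recurse on halves, check the dividing strip) achieves O(n log n).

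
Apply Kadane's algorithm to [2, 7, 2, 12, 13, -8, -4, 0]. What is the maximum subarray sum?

Using Kadane's algorithm on [2, 7, 2, 12, 13, -8, -4, 0]:

Scanning through the array:
Position 1 (value 7): max_ending_here = 9, max_so_far = 9
Position 2 (value 2): max_ending_here = 11, max_so_far = 11
Position 3 (value 12): max_ending_here = 23, max_so_far = 23
Position 4 (value 13): max_ending_here = 36, max_so_far = 36
Position 5 (value -8): max_ending_here = 28, max_so_far = 36
Position 6 (value -4): max_ending_here = 24, max_so_far = 36
Position 7 (value 0): max_ending_here = 24, max_so_far = 36

Maximum subarray: [2, 7, 2, 12, 13]
Maximum sum: 36

The maximum subarray is [2, 7, 2, 12, 13] with sum 36. This subarray runs from index 0 to index 4.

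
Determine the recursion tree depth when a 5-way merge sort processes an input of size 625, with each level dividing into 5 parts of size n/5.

For divide and conquer with division factor 5:

Problem sizes at each level:
Level 0: 625
Level 1: 125
Level 2: 25
Level 3: 5
Level 4: 1

The root is level 0 and the size-1 base case is level 4 (the tree spans levels 0 through 4, i.e. 5 levels counting the root), so the depth is the number of divisions: log_5(625) = 4

The recursion tree depth is log_5(625) = 4. At each level, the problem size is divided by 5, so it takes 4 divisions to reduce to a base case of size 1. The algorithm makes 5 recursive calls at each level.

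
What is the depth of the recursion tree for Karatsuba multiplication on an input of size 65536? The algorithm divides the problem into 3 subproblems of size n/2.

For divide and conquer with division factor 2:

Problem sizes at each level:
Level 0: 65536
Level 1: 32768
Level 2: 16384
Level 3: 8192
Level 4: 4096
Level 5: 2048
Level 6: 1024
Level 7: 512
Level 8: 256
Level 9: 128
Level 10: 64
Level 11: 32
Level 12: 16
Level 13: 8
Level 14: 4
Level 15: 2
Level 16: 1

The root is level 0 and the size-1 base case is level 16 (the tree spans levels 0 through 16, i.e. 17 levels counting the root), so the depth is the number of divisions: log_2(65536) = 16

The recursion tree depth is log_2(65536) = 16. At each level, the problem size is divided by 2, so it takes 16 divisions to reduce to a base case of size 1. The algorithm makes 3 recursive calls at each level.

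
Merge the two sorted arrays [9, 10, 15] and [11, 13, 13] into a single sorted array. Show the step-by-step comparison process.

Merging process:

Compare 9 vs 11: take 9 from left. Merged: [9]
Compare 10 vs 11: take 10 from left. Merged: [9, 10]
Compare 15 vs 11: take 11 from right. Merged: [9, 10, 11]
Compare 15 vs 13: take 13 from right. Merged: [9, 10, 11, 13]
Compare 15 vs 13: take 13 from right. Merged: [9, 10, 11, 13, 13]
Append remaining from left: [15]. Merged: [9, 10, 11, 13, 13, 15]

Final merged array: [9, 10, 11, 13, 13, 15]
Total comparisons: 5

The merged array is [9, 10, 11, 13, 13, 15], requiring 5 comparisons. The merge step runs in O(n) time where n is the total number of elements.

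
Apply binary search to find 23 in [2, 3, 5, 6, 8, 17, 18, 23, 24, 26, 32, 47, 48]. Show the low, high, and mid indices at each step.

Binary search for 23 in [2, 3, 5, 6, 8, 17, 18, 23, 24, 26, 32, 47, 48]:

lo=0, hi=12, mid=6, arr[mid]=18 -> 18 < 23, search right half
lo=7, hi=12, mid=9, arr[mid]=26 -> 26 > 23, search left half
lo=7, hi=8, mid=7, arr[mid]=23 -> Found target at index 7!

Binary search finds 23 at index 7 after 3 comparisons. The search repeatedly halves the search space by comparing with the middle element.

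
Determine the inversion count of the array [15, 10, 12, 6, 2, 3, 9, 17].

Finding inversions in [15, 10, 12, 6, 2, 3, 9, 17]:

(0, 1): arr[0]=15 > arr[1]=10
(0, 2): arr[0]=15 > arr[2]=12
(0, 3): arr[0]=15 > arr[3]=6
(0, 4): arr[0]=15 > arr[4]=2
(0, 5): arr[0]=15 > arr[5]=3
(0, 6): arr[0]=15 > arr[6]=9
(1, 3): arr[1]=10 > arr[3]=6
(1, 4): arr[1]=10 > arr[4]=2
(1, 5): arr[1]=10 > arr[5]=3
(1, 6): arr[1]=10 > arr[6]=9
(2, 3): arr[2]=12 > arr[3]=6
(2, 4): arr[2]=12 > arr[4]=2
(2, 5): arr[2]=12 > arr[5]=3
(2, 6): arr[2]=12 > arr[6]=9
(3, 4): arr[3]=6 > arr[4]=2
(3, 5): arr[3]=6 > arr[5]=3

Total inversions: 16

The array has 16 inversion(s): (0,1), (0,2), (0,3), (0,4), (0,5), (0,6), (1,3), (1,4), (1,5), (1,6), (2,3), (2,4), (2,5), (2,6), (3,4), (3,5). Each pair (i,j) satisfies i < j and arr[i] > arr[j].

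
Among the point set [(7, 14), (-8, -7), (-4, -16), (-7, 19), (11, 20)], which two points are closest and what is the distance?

Computing all pairwise distances among 5 points:

d((7, 14), (-8, -7)) = 25.807
d((7, 14), (-4, -16)) = 31.9531
d((7, 14), (-7, 19)) = 14.8661
d((7, 14), (11, 20)) = 7.2111 <-- minimum
d((-8, -7), (-4, -16)) = 9.8489
d((-8, -7), (-7, 19)) = 26.0192
d((-8, -7), (11, 20)) = 33.0151
d((-4, -16), (-7, 19)) = 35.1283
d((-4, -16), (11, 20)) = 39.0
d((-7, 19), (11, 20)) = 18.0278

Closest pair: (7, 14) and (11, 20) with distance 7.2111

The closest pair is (7, 14) and (11, 20) with Euclidean distance 7.2111. For 5 points, brute-force pairwise comparison is shown above. For large n, the divide-and-conquer algorithm (sort by x, recurse on halves, check the dividing strip) achieves O(n log n).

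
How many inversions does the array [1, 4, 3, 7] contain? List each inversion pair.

Finding inversions in [1, 4, 3, 7]:

(1, 2): arr[1]=4 > arr[2]=3

Total inversions: 1

The array has 1 inversion(s): (1,2). Each pair (i,j) satisfies i < j and arr[i] > arr[j].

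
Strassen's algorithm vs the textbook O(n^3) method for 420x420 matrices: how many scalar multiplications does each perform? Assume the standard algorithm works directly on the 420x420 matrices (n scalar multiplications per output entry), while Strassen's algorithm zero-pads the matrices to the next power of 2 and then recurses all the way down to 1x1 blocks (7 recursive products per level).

Matrix multiplication for 420x420 matrices:

Strassen's algorithm requires power-of-2 dimensions. Pad 420x420 to 512x512 (next power of 2).

Standard algorithm: 420^3 = 74088000 multiplications
Strassen's algorithm: 7^(log2(512)) = 7^9 = 40353607 multiplications
Savings: 74088000 - 40353607 = 33734393 multiplications

Standard: 74088000 multiplications (420^3). Strassen: 40353607 multiplications (7^9, after padding to 512x512). Strassen reduces 8 recursive multiplications to 7 at each level.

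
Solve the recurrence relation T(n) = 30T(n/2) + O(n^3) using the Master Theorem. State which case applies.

Master Theorem for T(n) = 30T(n/2) + O(n^3):

a = 30, b = 2, c = 3
log_b(a) = log_2(30) = 4.9069

Case 1: c = 3 < log_2(30) = 4.9069
T(n) = O(n^(log_2 30))

For T(n) = 30T(n/2) + O(n^3): log_2(30) = 4.9069. This is Case 1 of the Master Theorem (c < log_b(a), work dominated by leaves), giving O(n^(log_2 30)).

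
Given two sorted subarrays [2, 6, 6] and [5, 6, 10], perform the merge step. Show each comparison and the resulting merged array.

Merging process:

Compare 2 vs 5: take 2 from left. Merged: [2]
Compare 6 vs 5: take 5 from right. Merged: [2, 5]
Compare 6 vs 6: take 6 from left. Merged: [2, 5, 6]
Compare 6 vs 6: take 6 from left. Merged: [2, 5, 6, 6]
Append remaining from right: [6, 10]. Merged: [2, 5, 6, 6, 6, 10]

Final merged array: [2, 5, 6, 6, 6, 10]
Total comparisons: 4

The merged array is [2, 5, 6, 6, 6, 10], requiring 4 comparisons. The merge step runs in O(n) time where n is the total number of elements.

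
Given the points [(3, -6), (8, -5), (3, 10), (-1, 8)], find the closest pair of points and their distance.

Computing all pairwise distances among 4 points:

d((3, -6), (8, -5)) = 5.099
d((3, -6), (3, 10)) = 16.0
d((3, -6), (-1, 8)) = 14.5602
d((8, -5), (3, 10)) = 15.8114
d((8, -5), (-1, 8)) = 15.8114
d((3, 10), (-1, 8)) = 4.4721 <-- minimum

Closest pair: (3, 10) and (-1, 8) with distance 4.4721

The closest pair is (3, 10) and (-1, 8) with Euclidean distance 4.4721. For 4 points, brute-force pairwise comparison is shown above. For large n, the divide-and-conquer algorithm (sort by x, recurse on halves, check the dividing strip) achieves O(n log n).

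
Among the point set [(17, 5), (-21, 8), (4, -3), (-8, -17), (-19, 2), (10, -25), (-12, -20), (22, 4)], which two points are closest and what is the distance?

Computing all pairwise distances among 8 points:

d((17, 5), (-21, 8)) = 38.1182
d((17, 5), (4, -3)) = 15.2643
d((17, 5), (-8, -17)) = 33.3017
d((17, 5), (-19, 2)) = 36.1248
d((17, 5), (10, -25)) = 30.8058
d((17, 5), (-12, -20)) = 38.2884
d((17, 5), (22, 4)) = 5.099
d((-21, 8), (4, -3)) = 27.313
d((-21, 8), (-8, -17)) = 28.178
d((-21, 8), (-19, 2)) = 6.3246
d((-21, 8), (10, -25)) = 45.2769
d((-21, 8), (-12, -20)) = 29.4109
d((-21, 8), (22, 4)) = 43.1856
d((4, -3), (-8, -17)) = 18.4391
d((4, -3), (-19, 2)) = 23.5372
d((4, -3), (10, -25)) = 22.8035
d((4, -3), (-12, -20)) = 23.3452
d((4, -3), (22, 4)) = 19.3132
d((-8, -17), (-19, 2)) = 21.9545
d((-8, -17), (10, -25)) = 19.6977
d((-8, -17), (-12, -20)) = 5.0 <-- minimum
d((-8, -17), (22, 4)) = 36.6197
d((-19, 2), (10, -25)) = 39.6232
d((-19, 2), (-12, -20)) = 23.0868
d((-19, 2), (22, 4)) = 41.0488
d((10, -25), (-12, -20)) = 22.561
d((10, -25), (22, 4)) = 31.3847
d((-12, -20), (22, 4)) = 41.6173

Closest pair: (-8, -17) and (-12, -20) with distance 5.0

The closest pair is (-8, -17) and (-12, -20) with Euclidean distance 5.0. For 8 points, brute-force pairwise comparison is shown above. For large n, the divide-and-conquer algorithm (sort by x, recurse on halves, check the dividing strip) achieves O(n log n).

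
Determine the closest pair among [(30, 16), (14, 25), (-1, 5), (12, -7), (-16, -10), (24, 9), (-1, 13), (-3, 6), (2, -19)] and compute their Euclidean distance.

Computing all pairwise distances among 9 points:

d((30, 16), (14, 25)) = 18.3576
d((30, 16), (-1, 5)) = 32.8938
d((30, 16), (12, -7)) = 29.2062
d((30, 16), (-16, -10)) = 52.8394
d((30, 16), (24, 9)) = 9.2195
d((30, 16), (-1, 13)) = 31.1448
d((30, 16), (-3, 6)) = 34.4819
d((30, 16), (2, -19)) = 44.8219
d((14, 25), (-1, 5)) = 25.0
d((14, 25), (12, -7)) = 32.0624
d((14, 25), (-16, -10)) = 46.0977
d((14, 25), (24, 9)) = 18.868
d((14, 25), (-1, 13)) = 19.2094
d((14, 25), (-3, 6)) = 25.4951
d((14, 25), (2, -19)) = 45.607
d((-1, 5), (12, -7)) = 17.6918
d((-1, 5), (-16, -10)) = 21.2132
d((-1, 5), (24, 9)) = 25.318
d((-1, 5), (-1, 13)) = 8.0
d((-1, 5), (-3, 6)) = 2.2361 <-- minimum
d((-1, 5), (2, -19)) = 24.1868
d((12, -7), (-16, -10)) = 28.1603
d((12, -7), (24, 9)) = 20.0
d((12, -7), (-1, 13)) = 23.8537
d((12, -7), (-3, 6)) = 19.8494
d((12, -7), (2, -19)) = 15.6205
d((-16, -10), (24, 9)) = 44.2832
d((-16, -10), (-1, 13)) = 27.4591
d((-16, -10), (-3, 6)) = 20.6155
d((-16, -10), (2, -19)) = 20.1246
d((24, 9), (-1, 13)) = 25.318
d((24, 9), (-3, 6)) = 27.1662
d((24, 9), (2, -19)) = 35.609
d((-1, 13), (-3, 6)) = 7.2801
d((-1, 13), (2, -19)) = 32.1403
d((-3, 6), (2, -19)) = 25.4951

Closest pair: (-1, 5) and (-3, 6) with distance 2.2361

The closest pair is (-1, 5) and (-3, 6) with Euclidean distance 2.2361. For 9 points, brute-force pairwise comparison is shown above. For large n, the divide-and-conquer algorithm (sort by x, recurse on halves, check the dividing strip) achieves O(n log n).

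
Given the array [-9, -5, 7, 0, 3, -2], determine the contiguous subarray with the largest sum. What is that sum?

Using Kadane's algorithm on [-9, -5, 7, 0, 3, -2]:

Scanning through the array:
Position 1 (value -5): max_ending_here = -5, max_so_far = -5
Position 2 (value 7): max_ending_here = 7, max_so_far = 7
Position 3 (value 0): max_ending_here = 7, max_so_far = 7
Position 4 (value 3): max_ending_here = 10, max_so_far = 10
Position 5 (value -2): max_ending_here = 8, max_so_far = 10

Maximum subarray: [7, 0, 3]
Maximum sum: 10

The maximum subarray is [7, 0, 3] with sum 10. This subarray runs from index 2 to index 4.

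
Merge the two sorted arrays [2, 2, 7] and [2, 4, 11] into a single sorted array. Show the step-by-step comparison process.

Merging process:

Compare 2 vs 2: take 2 from left. Merged: [2]
Compare 2 vs 2: take 2 from left. Merged: [2, 2]
Compare 7 vs 2: take 2 from right. Merged: [2, 2, 2]
Compare 7 vs 4: take 4 from right. Merged: [2, 2, 2, 4]
Compare 7 vs 11: take 7 from left. Merged: [2, 2, 2, 4, 7]
Append remaining from right: [11]. Merged: [2, 2, 2, 4, 7, 11]

Final merged array: [2, 2, 2, 4, 7, 11]
Total comparisons: 5

The merged array is [2, 2, 2, 4, 7, 11], requiring 5 comparisons. The merge step runs in O(n) time where n is the total number of elements.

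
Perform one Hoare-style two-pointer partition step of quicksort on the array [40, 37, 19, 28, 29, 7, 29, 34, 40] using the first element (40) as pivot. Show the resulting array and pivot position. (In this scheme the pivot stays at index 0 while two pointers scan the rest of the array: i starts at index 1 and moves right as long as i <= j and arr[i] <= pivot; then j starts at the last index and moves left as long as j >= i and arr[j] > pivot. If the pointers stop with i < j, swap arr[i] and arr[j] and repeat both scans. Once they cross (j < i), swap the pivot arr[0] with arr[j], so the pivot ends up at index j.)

Hoare-style two-pointer partition with pivot = 40:

Initial array: [40, 37, 19, 28, 29, 7, 29, 34, 40]

Pointers start at i = 1, j = 8.
i ends at 9, j ends at 8: the pointers have crossed (j < i), so scanning stops.

Swap pivot arr[0] with arr[8] to place pivot at position 8: [40, 37, 19, 28, 29, 7, 29, 34, 40]
Pivot position: 8

After partitioning with pivot 40, the array becomes [40, 37, 19, 28, 29, 7, 29, 34, 40]. The pivot is placed at index 8. All elements to the left of the pivot are <= 40, and all elements to the right are > 40.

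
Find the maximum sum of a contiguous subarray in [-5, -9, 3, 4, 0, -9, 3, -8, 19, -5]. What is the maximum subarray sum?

Using Kadane's algorithm on [-5, -9, 3, 4, 0, -9, 3, -8, 19, -5]:

Scanning through the array:
Position 1 (value -9): max_ending_here = -9, max_so_far = -5
Position 2 (value 3): max_ending_here = 3, max_so_far = 3
Position 3 (value 4): max_ending_here = 7, max_so_far = 7
Position 4 (value 0): max_ending_here = 7, max_so_far = 7
Position 5 (value -9): max_ending_here = -2, max_so_far = 7
Position 6 (value 3): max_ending_here = 3, max_so_far = 7
Position 7 (value -8): max_ending_here = -5, max_so_far = 7
Position 8 (value 19): max_ending_here = 19, max_so_far = 19
Position 9 (value -5): max_ending_here = 14, max_so_far = 19

Maximum subarray: [19]
Maximum sum: 19

The maximum subarray is [19] with sum 19. This subarray runs from index 8 to index 8.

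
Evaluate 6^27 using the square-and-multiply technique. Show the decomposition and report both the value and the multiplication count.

Computing 6^27 by squaring (build up from 6^1; each line after the first costs one multiplication):

6^1 = 6
6^2 = (6^1)^2 = 6^2 = 36
6^3 = 6 * 6^2 = 6 * 36 = 216
6^6 = (6^3)^2 = 216^2 = 46656
6^12 = (6^6)^2 = 46656^2 = 2176782336
6^13 = 6 * 6^12 = 6 * 2176782336 = 13060694016
6^26 = (6^13)^2 = 13060694016^2 = 170581728179578208256
6^27 = 6 * 6^26 = 6 * 170581728179578208256 = 1023490369077469249536

Result: 1023490369077469249536
Multiplications needed: 7 (7 lines after 6^1)

6^27 = 1023490369077469249536. Using exponentiation by squaring, this requires 7 multiplications. The key idea: if the exponent is even, square the half-power; if odd, multiply by the base once.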